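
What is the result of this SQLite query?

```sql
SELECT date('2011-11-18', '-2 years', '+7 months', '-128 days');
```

2010-02-10

Adding -2 years to 2011-11-18 gives 2009-11-18.
Adding +7 months to 2009-11-18 gives 2010-06-18.
Applying '-128 days' to 2010-06-18: counting 128 days back gives 2010-02-10.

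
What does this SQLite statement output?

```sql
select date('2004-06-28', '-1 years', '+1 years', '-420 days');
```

Adding -1 year to 2004-06-28 gives 2003-06-28.
Adding +1 year to 2003-06-28 gives 2004-06-28.
Applying '-420 days' to 2004-06-28: counting 420 days back gives 2003-05-05.

2003-05-05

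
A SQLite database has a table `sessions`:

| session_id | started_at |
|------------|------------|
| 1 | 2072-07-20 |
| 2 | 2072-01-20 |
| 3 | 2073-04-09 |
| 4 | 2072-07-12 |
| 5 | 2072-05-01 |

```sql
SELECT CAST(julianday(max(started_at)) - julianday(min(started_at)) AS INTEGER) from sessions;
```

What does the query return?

445

MIN = 2072-01-20, MAX = 2073-04-09.
11 days remain in January 2072 after the 20th (31 − 20).
Full months from February 2072 through March 2073 contribute their day counts.
Then 9 days into April 2073.
Total: 11 + 29 + 31 + 30 + 31 + 30 + 31 + 31 + 30 + 31 + 30 + 31 + 31 + 28 + 31 + 9 = 445.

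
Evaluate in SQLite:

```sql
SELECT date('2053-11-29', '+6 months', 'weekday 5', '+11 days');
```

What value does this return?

Adding +6 months to 2053-11-29 gives 2054-05-29.
`weekday 5` advances to the next Friday; 2054-05-29 is already a Friday, so it stays at 2054-05-29.
May 2054 has 31 days; 2 remain after the 29th, so 3 days reach 2054-06-01.
Advancing 8 more days within June lands on 2054-06-09.

2054-06-09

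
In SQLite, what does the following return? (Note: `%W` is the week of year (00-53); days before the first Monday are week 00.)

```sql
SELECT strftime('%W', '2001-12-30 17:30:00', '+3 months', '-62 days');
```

03

First apply '+3 months', '-62 days': 2001-12-30 17:30:00 → 2002-01-27 17:30:00.
2002-01-27 is a Sunday. SQLite's %W counts Mondays since the year started; the result is 03.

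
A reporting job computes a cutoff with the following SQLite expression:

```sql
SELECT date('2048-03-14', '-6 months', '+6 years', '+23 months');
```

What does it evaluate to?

2055-08-14

Adding -6 months to 2048-03-14 gives 2047-09-14.
Adding +6 years to 2047-09-14 gives 2053-09-14.
Adding +23 months to 2053-09-14 gives 2055-08-14.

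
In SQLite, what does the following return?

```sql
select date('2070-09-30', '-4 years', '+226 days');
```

Adding -4 years to 2070-09-30 gives 2066-09-30.
Applying '+226 days' to 2066-09-30: counting 226 days forward gives 2067-05-14.

2067-05-14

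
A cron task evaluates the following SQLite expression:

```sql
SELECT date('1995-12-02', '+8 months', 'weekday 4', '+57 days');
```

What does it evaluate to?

1996-10-04

Adding +8 months to 1995-12-02 gives 1996-08-02.
`weekday 4` advances to the next Thursday; 1996-08-02 is a Friday, so it moves forward to 1996-08-08.
Applying '+57 days' to 1996-08-08: counting 57 days forward gives 1996-10-04.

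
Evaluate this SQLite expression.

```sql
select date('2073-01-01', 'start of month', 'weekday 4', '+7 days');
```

2073-01-12

`start of month` rewinds 2073-01-01 to 2073-01-01.
`weekday 4` advances to the next Thursday; 2073-01-01 is a Sunday, so it moves forward to 2073-01-05.
Advancing 7 more days within January lands on 2073-01-12.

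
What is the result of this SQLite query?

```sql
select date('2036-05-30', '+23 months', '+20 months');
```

Adding +23 months to 2036-05-30 gives 2038-04-30.
Adding +20 months to 2038-04-30 gives 2039-12-30.

2039-12-30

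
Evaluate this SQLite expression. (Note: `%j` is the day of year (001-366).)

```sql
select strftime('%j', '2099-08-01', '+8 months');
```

091

First apply '+8 months': 2099-08-01 → 2100-04-01.
Day-of-year for 2100-04-01: days since 2100-01-01 inclusive = 91, zero-padded to 091.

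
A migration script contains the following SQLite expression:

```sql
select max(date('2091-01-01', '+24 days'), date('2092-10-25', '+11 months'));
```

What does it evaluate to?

date('2091-01-01', '+24 days') → 2091-01-25.
date('2092-10-25', '+11 months') → 2093-09-25.
Later of the two is 2093-09-25.

2093-09-25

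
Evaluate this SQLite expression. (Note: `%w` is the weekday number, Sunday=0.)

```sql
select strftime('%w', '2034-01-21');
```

6

2034-01-21 is a Saturday; with Sunday=0 that is 6.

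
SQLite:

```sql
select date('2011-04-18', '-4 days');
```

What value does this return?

Going back 4 days within April lands on 2011-04-14.

2011-04-14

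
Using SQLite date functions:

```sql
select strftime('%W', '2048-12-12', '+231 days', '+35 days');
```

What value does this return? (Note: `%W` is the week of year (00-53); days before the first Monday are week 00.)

First apply '+231 days', '+35 days': 2048-12-12 → 2049-09-04.
2049-09-04 is a Saturday. SQLite's %W counts Mondays since the year started; the result is 35.

35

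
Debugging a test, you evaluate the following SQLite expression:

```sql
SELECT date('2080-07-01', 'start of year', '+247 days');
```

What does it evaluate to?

`start of year` rewinds 2080-07-01 to 2080-01-01.
Applying '+247 days' to 2080-01-01: counting 247 days forward gives 2080-09-04.

2080-09-04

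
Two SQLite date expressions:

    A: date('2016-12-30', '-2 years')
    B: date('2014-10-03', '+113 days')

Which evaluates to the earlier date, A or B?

A

A = 2014-12-30.
B = 2015-01-24.
A is earlier.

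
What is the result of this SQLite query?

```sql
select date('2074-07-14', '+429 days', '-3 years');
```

2072-09-16

Applying '+429 days' to 2074-07-14: counting 429 days forward gives 2075-09-16.
Adding -3 years to 2075-09-16 gives 2072-09-16.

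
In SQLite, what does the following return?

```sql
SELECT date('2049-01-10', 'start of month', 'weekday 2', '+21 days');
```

`start of month` rewinds 2049-01-10 to 2049-01-01.
`weekday 2` advances to the next Tuesday; 2049-01-01 is a Friday, so it moves forward to 2049-01-05.
Advancing 21 more days within January lands on 2049-01-26.

2049-01-26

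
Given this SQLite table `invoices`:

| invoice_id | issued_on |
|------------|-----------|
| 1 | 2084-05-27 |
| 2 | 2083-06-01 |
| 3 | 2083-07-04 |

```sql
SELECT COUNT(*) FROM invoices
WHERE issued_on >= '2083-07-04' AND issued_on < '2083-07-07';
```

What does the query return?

1

Rows in [2083-07-04, 2083-07-07): 2083-07-04 → 1 row.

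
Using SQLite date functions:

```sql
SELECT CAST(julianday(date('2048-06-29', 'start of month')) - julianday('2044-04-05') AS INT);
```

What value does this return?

1518

`start of month` rewinds 2048-06-29 to 2048-06-01.
25 days remain in April 2044 after the 5th (30 − 5).
Full months from May 2044 through May 2048 contribute their day counts.
Then 1 day into June 2048.
Total: 25 + 31 + 30 + 31 + 31 + 30 + 31 + 30 + 31 + 31 + 28 + 31 + 30 + 31 + 30 + 31 + 31 + 30 + 31 + 30 + 31 + 31 + 28 + 31 + 30 + 31 + 30 + 31 + 31 + 30 + 31 + 30 + 31 + 31 + 28 + 31 + 30 + 31 + 30 + 31 + 31 + 30 + 31 + 30 + 31 + 31 + 29 + 31 + 30 + 31 + 1 = 1518.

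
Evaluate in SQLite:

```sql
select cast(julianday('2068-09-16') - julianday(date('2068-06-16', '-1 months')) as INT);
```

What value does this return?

Adding -1 month to 2068-06-16 gives 2068-05-16.
15 days remain in May 2068 after the 16th (31 − 16).
June 2068: 30 days.
July 2068: 31 days.
August 2068: 31 days.
Then 16 days into September 2068.
Total: 15 + 30 + 31 + 31 + 16 = 123.

123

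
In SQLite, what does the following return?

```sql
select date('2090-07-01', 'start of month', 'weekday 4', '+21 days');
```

2090-07-27

`start of month` rewinds 2090-07-01 to 2090-07-01.
`weekday 4` advances to the next Thursday; 2090-07-01 is a Saturday, so it moves forward to 2090-07-06.
Advancing 21 more days within July lands on 2090-07-27.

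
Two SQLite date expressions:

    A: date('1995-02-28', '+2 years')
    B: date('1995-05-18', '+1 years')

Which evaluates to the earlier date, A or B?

A = 1997-02-28.
B = 1996-05-18.
B is earlier.

B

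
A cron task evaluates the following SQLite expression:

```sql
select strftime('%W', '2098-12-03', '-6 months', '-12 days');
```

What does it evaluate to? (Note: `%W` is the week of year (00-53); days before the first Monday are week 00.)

20

First apply '-6 months', '-12 days': 2098-12-03 → 2098-05-22.
2098-05-22 is a Thursday. SQLite's %W counts Mondays since the year started; the result is 20.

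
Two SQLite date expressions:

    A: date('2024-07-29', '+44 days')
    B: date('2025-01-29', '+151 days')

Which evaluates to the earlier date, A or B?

A

A = 2024-09-11.
B = 2025-06-29.
A is earlier.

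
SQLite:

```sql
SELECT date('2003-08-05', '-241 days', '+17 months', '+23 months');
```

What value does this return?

2006-04-07

Applying '-241 days' to 2003-08-05: counting 241 days back gives 2002-12-07.
Adding +17 months to 2002-12-07 gives 2004-05-07.
Adding +23 months to 2004-05-07 gives 2006-04-07.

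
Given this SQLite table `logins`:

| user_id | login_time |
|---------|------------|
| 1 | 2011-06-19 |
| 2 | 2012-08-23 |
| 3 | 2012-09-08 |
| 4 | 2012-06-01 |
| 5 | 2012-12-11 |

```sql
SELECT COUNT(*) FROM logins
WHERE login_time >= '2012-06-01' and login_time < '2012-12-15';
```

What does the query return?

Rows in [2012-06-01, 2012-12-15): 2012-08-23, 2012-09-08, 2012-06-01, 2012-12-11 → 4 rows.

4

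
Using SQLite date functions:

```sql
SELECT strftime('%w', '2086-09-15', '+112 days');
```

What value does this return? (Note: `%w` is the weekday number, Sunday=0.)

First apply '+112 days': 2086-09-15 → 2087-01-05.
2087-01-05 is a Sunday; with Sunday=0 that is 0.

0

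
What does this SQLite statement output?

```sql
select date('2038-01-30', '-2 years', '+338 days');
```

2037-01-02

Adding -2 years to 2038-01-30 gives 2036-01-30.
Applying '+338 days' to 2036-01-30: counting 338 days forward gives 2037-01-02.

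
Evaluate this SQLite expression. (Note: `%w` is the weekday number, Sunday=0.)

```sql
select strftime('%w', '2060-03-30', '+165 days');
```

6

First apply '+165 days': 2060-03-30 → 2060-09-11.
2060-09-11 is a Saturday; with Sunday=0 that is 6.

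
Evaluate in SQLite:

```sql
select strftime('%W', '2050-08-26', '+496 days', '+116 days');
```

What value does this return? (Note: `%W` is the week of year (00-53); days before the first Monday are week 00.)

First apply '+496 days', '+116 days': 2050-08-26 → 2052-04-29.
2052-04-29 is a Monday. SQLite's %W counts Mondays since the year started; the result is 18.

18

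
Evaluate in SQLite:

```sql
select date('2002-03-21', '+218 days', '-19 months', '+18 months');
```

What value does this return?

Applying '+218 days' to 2002-03-21: counting 218 days forward gives 2002-10-25.
Adding -19 months to 2002-10-25 gives 2001-03-25.
Adding +18 months to 2001-03-25 gives 2002-09-25.

2002-09-25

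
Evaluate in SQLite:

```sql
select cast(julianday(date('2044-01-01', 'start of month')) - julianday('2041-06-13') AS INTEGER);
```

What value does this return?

932

`start of month` rewinds 2044-01-01 to 2044-01-01.
17 days remain in June 2041 after the 13th (30 − 13).
Full months from July 2041 through December 2043 contribute their day counts.
Then 1 day into January 2044.
Total: 17 + 31 + 31 + 30 + 31 + 30 + 31 + 31 + 28 + 31 + 30 + 31 + 30 + 31 + 31 + 30 + 31 + 30 + 31 + 31 + 28 + 31 + 30 + 31 + 30 + 31 + 31 + 30 + 31 + 30 + 31 + 1 = 932.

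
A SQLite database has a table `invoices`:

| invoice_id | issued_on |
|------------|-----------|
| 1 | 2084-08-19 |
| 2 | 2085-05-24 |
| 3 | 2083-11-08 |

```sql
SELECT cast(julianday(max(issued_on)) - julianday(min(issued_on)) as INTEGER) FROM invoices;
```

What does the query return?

MIN = 2083-11-08, MAX = 2085-05-24.
22 days remain in November 2083 after the 8th (30 − 8).
Full months from December 2083 through April 2085 contribute their day counts.
Then 24 days into May 2085.
Total: 22 + 31 + 31 + 29 + 31 + 30 + 31 + 30 + 31 + 31 + 30 + 31 + 30 + 31 + 31 + 28 + 31 + 30 + 24 = 563.

563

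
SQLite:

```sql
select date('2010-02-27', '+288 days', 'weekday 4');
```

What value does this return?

2010-12-16

Applying '+288 days' to 2010-02-27: counting 288 days forward gives 2010-12-12.
`weekday 4` advances to the next Thursday; 2010-12-12 is a Sunday, so it moves forward to 2010-12-16.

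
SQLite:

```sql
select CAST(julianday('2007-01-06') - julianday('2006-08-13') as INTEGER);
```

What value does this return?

18 days remain in August 2006 after the 13th (31 − 13).
September 2006: 30 days.
October 2006: 31 days.
November 2006: 30 days.
December 2006: 31 days.
Then 6 days into January 2007.
Total: 18 + 30 + 31 + 30 + 31 + 6 = 146.

146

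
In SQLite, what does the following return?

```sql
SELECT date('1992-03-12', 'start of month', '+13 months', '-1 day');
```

1993-03-31

`start of month` rewinds 1992-03-12 to 1992-03-01.
Adding +13 months to 1992-03-01 gives 1993-04-01.
Going back 1 day from 1993-04-01 reaches 1993-03-31 (last day of March, 31 days).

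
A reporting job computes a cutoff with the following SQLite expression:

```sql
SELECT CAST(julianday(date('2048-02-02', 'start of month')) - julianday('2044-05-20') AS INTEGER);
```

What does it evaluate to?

`start of month` rewinds 2048-02-02 to 2048-02-01.
11 days remain in May 2044 after the 20th (31 − 20).
Full months from June 2044 through January 2048 contribute their day counts.
Then 1 day into February 2048.
Total: 11 + 30 + 31 + 31 + 30 + 31 + 30 + 31 + 31 + 28 + 31 + 30 + 31 + 30 + 31 + 31 + 30 + 31 + 30 + 31 + 31 + 28 + 31 + 30 + 31 + 30 + 31 + 31 + 30 + 31 + 30 + 31 + 31 + 28 + 31 + 30 + 31 + 30 + 31 + 31 + 30 + 31 + 30 + 31 + 31 + 1 = 1352.

1352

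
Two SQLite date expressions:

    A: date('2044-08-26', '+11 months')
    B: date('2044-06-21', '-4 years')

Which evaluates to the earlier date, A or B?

A = 2045-07-26.
B = 2040-06-21.
B is earlier.

B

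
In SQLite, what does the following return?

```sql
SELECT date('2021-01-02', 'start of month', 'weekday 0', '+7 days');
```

2021-01-10

`start of month` rewinds 2021-01-02 to 2021-01-01.
`weekday 0` advances to the next Sunday; 2021-01-01 is a Friday, so it moves forward to 2021-01-03.
Advancing 7 more days within January lands on 2021-01-10.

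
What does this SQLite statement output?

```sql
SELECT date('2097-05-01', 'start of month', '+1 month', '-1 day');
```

`start of month` rewinds 2097-05-01 to 2097-05-01.
Adding +1 month to 2097-05-01 gives 2097-06-01.
Going back 1 day from 2097-06-01 reaches 2097-05-31 (last day of May, 31 days).

2097-05-31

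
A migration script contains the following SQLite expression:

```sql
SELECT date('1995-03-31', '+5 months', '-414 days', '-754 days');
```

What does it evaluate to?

1992-06-19

Adding +5 months to 1995-03-31 gives 1995-08-31.
Applying '-414 days' to 1995-08-31: counting 414 days back gives 1994-07-13.
Applying '-754 days' to 1994-07-13: counting 754 days back gives 1992-06-19.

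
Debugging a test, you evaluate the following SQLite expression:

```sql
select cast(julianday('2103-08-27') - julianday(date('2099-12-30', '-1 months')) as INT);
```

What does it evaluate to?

Adding -1 month to 2099-12-30 gives 2099-11-30.
0 days remain in November 2099 after the 30th (30 − 30).
Full months from December 2099 through July 2103 contribute their day counts.
Then 27 days into August 2103.
Total: 0 + 31 + 31 + 28 + 31 + 30 + 31 + 30 + 31 + 31 + 30 + 31 + 30 + 31 + 31 + 28 + 31 + 30 + 31 + 30 + 31 + 31 + 30 + 31 + 30 + 31 + 31 + 28 + 31 + 30 + 31 + 30 + 31 + 31 + 30 + 31 + 30 + 31 + 31 + 28 + 31 + 30 + 31 + 30 + 31 + 27 = 1365.

1365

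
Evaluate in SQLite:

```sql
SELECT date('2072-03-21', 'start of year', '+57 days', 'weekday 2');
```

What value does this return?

2072-03-01

`start of year` rewinds 2072-03-21 to 2072-01-01.
Applying '+57 days' to 2072-01-01: counting 57 days forward gives 2072-02-27.
`weekday 2` advances to the next Tuesday; 2072-02-27 is a Saturday, so it moves forward to 2072-03-01.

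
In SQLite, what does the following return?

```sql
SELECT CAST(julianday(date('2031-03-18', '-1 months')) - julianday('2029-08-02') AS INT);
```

Adding -1 month to 2031-03-18 gives 2031-02-18.
29 days remain in August 2029 after the 2nd (31 − 2).
Full months from September 2029 through January 2031 contribute their day counts.
Then 18 days into February 2031.
Total: 29 + 30 + 31 + 30 + 31 + 31 + 28 + 31 + 30 + 31 + 30 + 31 + 31 + 30 + 31 + 30 + 31 + 31 + 18 = 565.

565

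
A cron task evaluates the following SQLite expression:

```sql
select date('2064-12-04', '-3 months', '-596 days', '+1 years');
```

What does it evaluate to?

2064-01-17

Adding -3 months to 2064-12-04 gives 2064-09-04.
Applying '-596 days' to 2064-09-04: counting 596 days back gives 2063-01-17.
Adding +1 year to 2063-01-17 gives 2064-01-17.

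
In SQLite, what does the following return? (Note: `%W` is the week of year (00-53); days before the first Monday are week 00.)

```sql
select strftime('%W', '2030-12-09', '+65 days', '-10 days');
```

04

First apply '+65 days', '-10 days': 2030-12-09 → 2031-02-02.
2031-02-02 is a Sunday. SQLite's %W counts Mondays since the year started; the result is 04.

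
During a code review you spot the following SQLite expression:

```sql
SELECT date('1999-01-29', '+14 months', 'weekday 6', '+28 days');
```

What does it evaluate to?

2000-04-29

Adding +14 months to 1999-01-29 gives 2000-03-29.
`weekday 6` advances to the next Saturday; 2000-03-29 is a Wednesday, so it moves forward to 2000-04-01.
Advancing 28 more days within April lands on 2000-04-29.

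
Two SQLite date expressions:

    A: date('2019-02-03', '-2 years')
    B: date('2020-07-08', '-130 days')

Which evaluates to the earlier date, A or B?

A

A = 2017-02-03.
B = 2020-02-29.
A is earlier.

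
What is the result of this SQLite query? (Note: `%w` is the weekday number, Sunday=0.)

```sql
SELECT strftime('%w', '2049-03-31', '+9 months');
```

5

First apply '+9 months': 2049-03-31 → 2049-12-31.
2049-12-31 is a Friday; with Sunday=0 that is 5.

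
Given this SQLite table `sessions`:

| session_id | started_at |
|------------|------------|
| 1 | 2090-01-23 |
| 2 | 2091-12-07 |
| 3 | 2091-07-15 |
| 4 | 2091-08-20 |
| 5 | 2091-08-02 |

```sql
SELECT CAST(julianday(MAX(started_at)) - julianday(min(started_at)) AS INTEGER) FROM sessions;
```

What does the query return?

MIN = 2090-01-23, MAX = 2091-12-07.
8 days remain in January 2090 after the 23rd (31 − 23).
Full months from February 2090 through November 2091 contribute their day counts.
Then 7 days into December 2091.
Total: 8 + 28 + 31 + 30 + 31 + 30 + 31 + 31 + 30 + 31 + 30 + 31 + 31 + 28 + 31 + 30 + 31 + 30 + 31 + 31 + 30 + 31 + 30 + 7 = 683.

683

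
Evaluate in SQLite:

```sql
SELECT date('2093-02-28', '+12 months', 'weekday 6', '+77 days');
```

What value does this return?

2094-05-22

Adding +12 months to 2093-02-28 gives 2094-02-28.
`weekday 6` advances to the next Saturday; 2094-02-28 is a Sunday, so it moves forward to 2094-03-06.
Applying '+77 days' to 2094-03-06: counting 77 days forward gives 2094-05-22.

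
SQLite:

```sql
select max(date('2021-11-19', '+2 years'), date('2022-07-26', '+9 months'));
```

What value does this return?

date('2021-11-19', '+2 years') → 2023-11-19.
date('2022-07-26', '+9 months') → 2023-04-26.
Later of the two is 2023-11-19.

2023-11-19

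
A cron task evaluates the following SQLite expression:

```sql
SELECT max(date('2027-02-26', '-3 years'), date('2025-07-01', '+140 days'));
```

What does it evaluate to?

2025-11-18

date('2027-02-26', '-3 years') → 2024-02-26.
date('2025-07-01', '+140 days') → 2025-11-18.
Later of the two is 2025-11-18.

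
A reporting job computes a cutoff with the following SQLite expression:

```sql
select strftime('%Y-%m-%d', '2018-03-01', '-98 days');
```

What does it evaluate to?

2017-11-23

First apply '-98 days': 2018-03-01 → 2017-11-23.
`%Y-%m-%d` extracts the ISO date: 2017-11-23.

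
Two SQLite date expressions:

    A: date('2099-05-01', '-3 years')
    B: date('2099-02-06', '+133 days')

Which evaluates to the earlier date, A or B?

A = 2096-05-01.
B = 2099-06-19.
A is earlier.

A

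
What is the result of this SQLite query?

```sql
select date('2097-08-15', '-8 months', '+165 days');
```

2097-05-29

Adding -8 months to 2097-08-15 gives 2096-12-15.
Applying '+165 days' to 2096-12-15: counting 165 days forward gives 2097-05-29.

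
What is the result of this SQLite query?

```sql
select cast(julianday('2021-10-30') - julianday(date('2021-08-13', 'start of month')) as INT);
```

90

`start of month` rewinds 2021-08-13 to 2021-08-01.
30 days remain in August 2021 after the 1st (31 − 1).
September 2021: 30 days.
Then 30 days into October 2021.
Total: 30 + 30 + 30 = 90.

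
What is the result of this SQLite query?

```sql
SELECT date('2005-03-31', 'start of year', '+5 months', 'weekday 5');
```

2005-06-03

`start of year` rewinds 2005-03-31 to 2005-01-01.
Adding +5 months to 2005-01-01 gives 2005-06-01.
`weekday 5` advances to the next Friday; 2005-06-01 is a Wednesday, so it moves forward to 2005-06-03.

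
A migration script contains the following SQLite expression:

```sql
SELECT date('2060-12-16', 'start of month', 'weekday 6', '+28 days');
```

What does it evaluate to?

2061-01-01

`start of month` rewinds 2060-12-16 to 2060-12-01.
`weekday 6` advances to the next Saturday; 2060-12-01 is a Wednesday, so it moves forward to 2060-12-04.
December 2060 has 31 days; 27 remain after the 4th, so 28 days reach 2061-01-01.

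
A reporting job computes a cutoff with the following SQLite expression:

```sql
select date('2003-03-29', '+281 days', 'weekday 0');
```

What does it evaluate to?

Applying '+281 days' to 2003-03-29: counting 281 days forward gives 2004-01-04.
`weekday 0` advances to the next Sunday; 2004-01-04 is already a Sunday, so it stays at 2004-01-04.

2004-01-04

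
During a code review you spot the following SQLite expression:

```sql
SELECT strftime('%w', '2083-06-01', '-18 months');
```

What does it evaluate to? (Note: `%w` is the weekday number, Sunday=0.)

First apply '-18 months': 2083-06-01 → 2081-12-01.
2081-12-01 is a Monday; with Sunday=0 that is 1.

1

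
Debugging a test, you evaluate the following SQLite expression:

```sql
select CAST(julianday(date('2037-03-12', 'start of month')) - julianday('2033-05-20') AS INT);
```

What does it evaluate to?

`start of month` rewinds 2037-03-12 to 2037-03-01.
11 days remain in May 2033 after the 20th (31 − 20).
Full months from June 2033 through February 2037 contribute their day counts.
Then 1 day into March 2037.
Total: 11 + 30 + 31 + 31 + 30 + 31 + 30 + 31 + 31 + 28 + 31 + 30 + 31 + 30 + 31 + 31 + 30 + 31 + 30 + 31 + 31 + 28 + 31 + 30 + 31 + 30 + 31 + 31 + 30 + 31 + 30 + 31 + 31 + 29 + 31 + 30 + 31 + 30 + 31 + 31 + 30 + 31 + 30 + 31 + 31 + 28 + 1 = 1381.

1381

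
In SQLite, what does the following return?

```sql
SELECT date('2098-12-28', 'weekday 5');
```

2099-01-02

`weekday 5` advances to the next Friday; 2098-12-28 is a Sunday, so it moves forward to 2099-01-02.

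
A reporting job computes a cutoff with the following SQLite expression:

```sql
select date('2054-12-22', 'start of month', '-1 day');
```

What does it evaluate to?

`start of month` rewinds 2054-12-22 to 2054-12-01.
Going back 1 day from 2054-12-01 reaches 2054-11-30 (last day of November, 30 days).

2054-11-30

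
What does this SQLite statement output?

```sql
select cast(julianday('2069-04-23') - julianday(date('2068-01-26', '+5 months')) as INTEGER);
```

Adding +5 months to 2068-01-26 gives 2068-06-26.
4 days remain in June 2068 after the 26th (30 − 26).
Full months from July 2068 through March 2069 contribute their day counts.
Then 23 days into April 2069.
Total: 4 + 31 + 31 + 30 + 31 + 30 + 31 + 31 + 28 + 31 + 23 = 301.

301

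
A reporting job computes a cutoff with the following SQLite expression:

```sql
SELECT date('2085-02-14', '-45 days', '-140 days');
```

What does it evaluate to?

Applying '-45 days' to 2085-02-14: counting 45 days back gives 2084-12-31.
Applying '-140 days' to 2084-12-31: counting 140 days back gives 2084-08-13.

2084-08-13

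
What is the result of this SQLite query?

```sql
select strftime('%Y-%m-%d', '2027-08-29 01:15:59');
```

`%Y-%m-%d` extracts the ISO date: 2027-08-29.

2027-08-29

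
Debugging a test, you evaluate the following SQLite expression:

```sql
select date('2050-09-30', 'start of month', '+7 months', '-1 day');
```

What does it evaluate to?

`start of month` rewinds 2050-09-30 to 2050-09-01.
Adding +7 months to 2050-09-01 gives 2051-04-01.
Going back 1 day from 2051-04-01 reaches 2051-03-31 (last day of March, 31 days).

2051-03-31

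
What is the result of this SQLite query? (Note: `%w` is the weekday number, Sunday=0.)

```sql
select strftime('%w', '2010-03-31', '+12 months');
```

First apply '+12 months': 2010-03-31 → 2011-03-31.
2011-03-31 is a Thursday; with Sunday=0 that is 4.

4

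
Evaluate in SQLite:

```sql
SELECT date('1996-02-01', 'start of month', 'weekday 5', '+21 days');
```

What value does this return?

`start of month` rewinds 1996-02-01 to 1996-02-01.
`weekday 5` advances to the next Friday; 1996-02-01 is a Thursday, so it moves forward to 1996-02-02.
Advancing 21 more days within February lands on 1996-02-23.

1996-02-23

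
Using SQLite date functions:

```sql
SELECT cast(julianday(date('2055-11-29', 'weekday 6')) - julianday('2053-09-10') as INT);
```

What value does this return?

815

`weekday 6` advances to the next Saturday; 2055-11-29 is a Monday, so it moves forward to 2055-12-04.
20 days remain in September 2053 after the 10th (30 − 10).
Full months from October 2053 through November 2055 contribute their day counts.
Then 4 days into December 2055.
Total: 20 + 31 + 30 + 31 + 31 + 28 + 31 + 30 + 31 + 30 + 31 + 31 + 30 + 31 + 30 + 31 + 31 + 28 + 31 + 30 + 31 + 30 + 31 + 31 + 30 + 31 + 30 + 4 = 815.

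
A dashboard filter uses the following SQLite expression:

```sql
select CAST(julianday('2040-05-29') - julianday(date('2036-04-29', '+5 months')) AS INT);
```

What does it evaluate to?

1338

Adding +5 months to 2036-04-29 gives 2036-09-29.
1 day remains in September 2036 after the 29th (30 − 29).
Full months from October 2036 through April 2040 contribute their day counts.
Then 29 days into May 2040.
Total: 1 + 31 + 30 + 31 + 31 + 28 + 31 + 30 + 31 + 30 + 31 + 31 + 30 + 31 + 30 + 31 + 31 + 28 + 31 + 30 + 31 + 30 + 31 + 31 + 30 + 31 + 30 + 31 + 31 + 28 + 31 + 30 + 31 + 30 + 31 + 31 + 30 + 31 + 30 + 31 + 31 + 29 + 31 + 30 + 29 = 1338.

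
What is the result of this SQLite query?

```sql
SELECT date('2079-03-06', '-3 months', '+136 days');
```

2079-04-21

Adding -3 months to 2079-03-06 gives 2078-12-06.
Applying '+136 days' to 2078-12-06: counting 136 days forward gives 2079-04-21.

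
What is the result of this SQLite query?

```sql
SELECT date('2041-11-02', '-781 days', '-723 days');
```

Applying '-781 days' to 2041-11-02: counting 781 days back gives 2039-09-13.
Applying '-723 days' to 2039-09-13: counting 723 days back gives 2037-09-20.

2037-09-20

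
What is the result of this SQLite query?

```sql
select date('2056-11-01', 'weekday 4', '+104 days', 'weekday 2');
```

2057-02-20

`weekday 4` advances to the next Thursday; 2056-11-01 is a Wednesday, so it moves forward to 2056-11-02.
Applying '+104 days' to 2056-11-02: counting 104 days forward gives 2057-02-14.
`weekday 2` advances to the next Tuesday; 2057-02-14 is a Wednesday, so it moves forward to 2057-02-20.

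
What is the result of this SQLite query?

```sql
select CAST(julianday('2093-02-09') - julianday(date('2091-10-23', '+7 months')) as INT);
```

262

Adding +7 months to 2091-10-23 gives 2092-05-23.
8 days remain in May 2092 after the 23rd (31 − 23).
Full months from June 2092 through January 2093 contribute their day counts.
Then 9 days into February 2093.
Total: 8 + 30 + 31 + 31 + 30 + 31 + 30 + 31 + 31 + 9 = 262.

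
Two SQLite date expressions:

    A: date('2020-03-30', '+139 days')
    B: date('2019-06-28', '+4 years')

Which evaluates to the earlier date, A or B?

A

A = 2020-08-16.
B = 2023-06-28.
A is earlier.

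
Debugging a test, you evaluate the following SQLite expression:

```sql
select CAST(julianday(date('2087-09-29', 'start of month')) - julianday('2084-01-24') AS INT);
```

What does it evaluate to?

1316

`start of month` rewinds 2087-09-29 to 2087-09-01.
7 days remain in January 2084 after the 24th (31 − 24).
Full months from February 2084 through August 2087 contribute their day counts.
Then 1 day into September 2087.
Total: 7 + 29 + 31 + 30 + 31 + 30 + 31 + 31 + 30 + 31 + 30 + 31 + 31 + 28 + 31 + 30 + 31 + 30 + 31 + 31 + 30 + 31 + 30 + 31 + 31 + 28 + 31 + 30 + 31 + 30 + 31 + 31 + 30 + 31 + 30 + 31 + 31 + 28 + 31 + 30 + 31 + 30 + 31 + 31 + 1 = 1316.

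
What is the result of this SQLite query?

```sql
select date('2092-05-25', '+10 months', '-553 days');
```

Adding +10 months to 2092-05-25 gives 2093-03-25.
Applying '-553 days' to 2093-03-25: counting 553 days back gives 2091-09-19.

2091-09-19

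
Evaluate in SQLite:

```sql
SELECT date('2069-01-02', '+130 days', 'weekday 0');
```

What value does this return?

2069-05-12

Applying '+130 days' to 2069-01-02: counting 130 days forward gives 2069-05-12.
`weekday 0` advances to the next Sunday; 2069-05-12 is already a Sunday, so it stays at 2069-05-12.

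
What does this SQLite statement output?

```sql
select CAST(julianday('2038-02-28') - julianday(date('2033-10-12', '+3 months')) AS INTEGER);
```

Adding +3 months to 2033-10-12 gives 2034-01-12.
19 days remain in January 2034 after the 12th (31 − 12).
Full months from February 2034 through January 2038 contribute their day counts.
Then 28 days into February 2038.
Total: 19 + 28 + 31 + 30 + 31 + 30 + 31 + 31 + 30 + 31 + 30 + 31 + 31 + 28 + 31 + 30 + 31 + 30 + 31 + 31 + 30 + 31 + 30 + 31 + 31 + 29 + 31 + 30 + 31 + 30 + 31 + 31 + 30 + 31 + 30 + 31 + 31 + 28 + 31 + 30 + 31 + 30 + 31 + 31 + 30 + 31 + 30 + 31 + 31 + 28 = 1508.

1508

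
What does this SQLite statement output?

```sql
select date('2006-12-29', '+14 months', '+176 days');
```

Adding +14 months to 2006-12-29 gives 2008-02-29.
Applying '+176 days' to 2008-02-29: counting 176 days forward gives 2008-08-23.

2008-08-23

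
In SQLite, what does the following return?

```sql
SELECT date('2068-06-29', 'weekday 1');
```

2068-07-02

`weekday 1` advances to the next Monday; 2068-06-29 is a Friday, so it moves forward to 2068-07-02.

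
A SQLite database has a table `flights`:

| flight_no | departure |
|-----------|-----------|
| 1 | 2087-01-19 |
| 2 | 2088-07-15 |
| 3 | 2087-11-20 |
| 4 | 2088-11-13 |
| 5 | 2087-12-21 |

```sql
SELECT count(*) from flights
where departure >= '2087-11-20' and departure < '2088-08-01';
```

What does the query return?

3

Rows in [2087-11-20, 2088-08-01): 2088-07-15, 2087-11-20, 2087-12-21 → 3 rows.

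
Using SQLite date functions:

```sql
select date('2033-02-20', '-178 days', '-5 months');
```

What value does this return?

Applying '-178 days' to 2033-02-20: counting 178 days back gives 2032-08-26.
Adding -5 months to 2032-08-26 gives 2032-03-26.

2032-03-26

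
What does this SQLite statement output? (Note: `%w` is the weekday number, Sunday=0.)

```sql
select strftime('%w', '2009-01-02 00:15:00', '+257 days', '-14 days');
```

3

First apply '+257 days', '-14 days': 2009-01-02 00:15:00 → 2009-09-02 00:15:00.
2009-09-02 is a Wednesday; with Sunday=0 that is 3.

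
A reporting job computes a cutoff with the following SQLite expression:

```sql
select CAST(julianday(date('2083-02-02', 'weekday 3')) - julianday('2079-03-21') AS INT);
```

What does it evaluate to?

1415

`weekday 3` advances to the next Wednesday; 2083-02-02 is a Tuesday, so it moves forward to 2083-02-03.
10 days remain in March 2079 after the 21st (31 − 21).
Full months from April 2079 through January 2083 contribute their day counts.
Then 3 days into February 2083.
Total: 10 + 30 + 31 + 30 + 31 + 31 + 30 + 31 + 30 + 31 + 31 + 29 + 31 + 30 + 31 + 30 + 31 + 31 + 30 + 31 + 30 + 31 + 31 + 28 + 31 + 30 + 31 + 30 + 31 + 31 + 30 + 31 + 30 + 31 + 31 + 28 + 31 + 30 + 31 + 30 + 31 + 31 + 30 + 31 + 30 + 31 + 31 + 3 = 1415.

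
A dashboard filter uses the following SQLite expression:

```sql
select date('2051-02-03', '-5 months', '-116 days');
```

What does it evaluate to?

2050-05-10

Adding -5 months to 2051-02-03 gives 2050-09-03.
Applying '-116 days' to 2050-09-03: counting 116 days back gives 2050-05-10.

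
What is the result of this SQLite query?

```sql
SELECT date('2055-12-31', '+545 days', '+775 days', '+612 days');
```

Applying '+545 days' to 2055-12-31: counting 545 days forward gives 2057-06-28.
Applying '+775 days' to 2057-06-28: counting 775 days forward gives 2059-08-12.
Applying '+612 days' to 2059-08-12: counting 612 days forward gives 2061-04-15.

2061-04-15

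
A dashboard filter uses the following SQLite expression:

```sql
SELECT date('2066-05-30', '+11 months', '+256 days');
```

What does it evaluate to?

Adding +11 months to 2066-05-30 gives 2067-04-30.
Applying '+256 days' to 2067-04-30: counting 256 days forward gives 2068-01-11.

2068-01-11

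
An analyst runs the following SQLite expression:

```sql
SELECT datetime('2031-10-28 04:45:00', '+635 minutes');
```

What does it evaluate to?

635 minutes = 10h 35m; +635 minutes from 2031-10-28 04:45:00 is 2031-10-28 15:20:00.

2031-10-28 15:20:00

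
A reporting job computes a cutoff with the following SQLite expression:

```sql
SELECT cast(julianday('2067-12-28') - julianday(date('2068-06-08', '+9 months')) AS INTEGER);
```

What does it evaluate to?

Adding +9 months to 2068-06-08 gives 2069-03-08.
3 days remain in December 2067 after the 28th (31 − 28).
Full months from January 2068 through February 2069 contribute their day counts.
Then 8 days into March 2069.
Total: 3 + 31 + 29 + 31 + 30 + 31 + 30 + 31 + 31 + 30 + 31 + 30 + 31 + 31 + 28 + 8 = 436.
The subtraction is earlier − later, so the result is −436 → -436.

-436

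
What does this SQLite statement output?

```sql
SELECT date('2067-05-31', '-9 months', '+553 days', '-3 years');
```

Adding -9 months to 2067-05-31 gives 2066-08-31.
Applying '+553 days' to 2066-08-31: counting 553 days forward gives 2068-03-06.
Adding -3 years to 2068-03-06 gives 2065-03-06.

2065-03-06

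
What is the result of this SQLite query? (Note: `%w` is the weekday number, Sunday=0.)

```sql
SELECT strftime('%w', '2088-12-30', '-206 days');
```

First apply '-206 days': 2088-12-30 → 2088-06-07.
2088-06-07 is a Monday; with Sunday=0 that is 1.

1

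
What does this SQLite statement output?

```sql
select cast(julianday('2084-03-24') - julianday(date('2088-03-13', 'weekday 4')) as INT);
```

-1455

`weekday 4` advances to the next Thursday; 2088-03-13 is a Saturday, so it moves forward to 2088-03-18.
7 days remain in March 2084 after the 24th (31 − 24).
Full months from April 2084 through February 2088 contribute their day counts.
Then 18 days into March 2088.
Total: 7 + 30 + 31 + 30 + 31 + 31 + 30 + 31 + 30 + 31 + 31 + 28 + 31 + 30 + 31 + 30 + 31 + 31 + 30 + 31 + 30 + 31 + 31 + 28 + 31 + 30 + 31 + 30 + 31 + 31 + 30 + 31 + 30 + 31 + 31 + 28 + 31 + 30 + 31 + 30 + 31 + 31 + 30 + 31 + 30 + 31 + 31 + 29 + 18 = 1455.
The subtraction is earlier − later, so the result is −1455 → -1455.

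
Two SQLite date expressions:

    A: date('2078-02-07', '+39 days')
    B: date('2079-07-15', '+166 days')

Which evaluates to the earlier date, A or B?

A

A = 2078-03-18.
B = 2079-12-28.
A is earlier.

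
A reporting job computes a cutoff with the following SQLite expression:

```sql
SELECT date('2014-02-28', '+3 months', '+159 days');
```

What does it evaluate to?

Adding +3 months to 2014-02-28 gives 2014-05-28.
Applying '+159 days' to 2014-05-28: counting 159 days forward gives 2014-11-03.

2014-11-03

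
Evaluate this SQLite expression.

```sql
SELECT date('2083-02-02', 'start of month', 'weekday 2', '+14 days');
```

`start of month` rewinds 2083-02-02 to 2083-02-01.
`weekday 2` advances to the next Tuesday; 2083-02-01 is a Monday, so it moves forward to 2083-02-02.
Advancing 14 more days within February lands on 2083-02-16.

2083-02-16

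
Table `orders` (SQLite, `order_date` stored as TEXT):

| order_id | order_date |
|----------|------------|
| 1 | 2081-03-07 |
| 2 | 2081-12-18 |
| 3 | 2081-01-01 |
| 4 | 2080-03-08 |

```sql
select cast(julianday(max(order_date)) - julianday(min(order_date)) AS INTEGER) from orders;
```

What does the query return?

650

MIN = 2080-03-08, MAX = 2081-12-18.
23 days remain in March 2080 after the 8th (31 − 8).
Full months from April 2080 through November 2081 contribute their day counts.
Then 18 days into December 2081.
Total: 23 + 30 + 31 + 30 + 31 + 31 + 30 + 31 + 30 + 31 + 31 + 28 + 31 + 30 + 31 + 30 + 31 + 31 + 30 + 31 + 30 + 18 = 650.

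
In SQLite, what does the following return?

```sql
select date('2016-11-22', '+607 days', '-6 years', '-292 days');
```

Applying '+607 days' to 2016-11-22: counting 607 days forward gives 2018-07-22.
Adding -6 years to 2018-07-22 gives 2012-07-22.
Applying '-292 days' to 2012-07-22: counting 292 days back gives 2011-10-04.

2011-10-04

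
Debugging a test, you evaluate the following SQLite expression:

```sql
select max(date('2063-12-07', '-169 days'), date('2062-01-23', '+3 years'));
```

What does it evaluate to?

date('2063-12-07', '-169 days') → 2063-06-21.
date('2062-01-23', '+3 years') → 2065-01-23.
Later of the two is 2065-01-23.

2065-01-23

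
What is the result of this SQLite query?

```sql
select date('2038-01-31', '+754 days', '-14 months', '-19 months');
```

2037-05-24

Applying '+754 days' to 2038-01-31: counting 754 days forward gives 2040-02-24.
Adding -14 months to 2040-02-24 gives 2038-12-24.
Adding -19 months to 2038-12-24 gives 2037-05-24.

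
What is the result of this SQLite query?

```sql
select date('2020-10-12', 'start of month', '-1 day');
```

`start of month` rewinds 2020-10-12 to 2020-10-01.
Going back 1 day from 2020-10-01 reaches 2020-09-30 (last day of September, 30 days).

2020-09-30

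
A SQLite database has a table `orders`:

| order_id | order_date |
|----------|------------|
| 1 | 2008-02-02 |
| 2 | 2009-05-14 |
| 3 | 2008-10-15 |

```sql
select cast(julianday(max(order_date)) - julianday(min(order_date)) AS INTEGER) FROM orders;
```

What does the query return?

MIN = 2008-02-02, MAX = 2009-05-14.
27 days remain in February 2008 after the 2nd (29 − 2).
Full months from March 2008 through April 2009 contribute their day counts.
Then 14 days into May 2009.
Total: 27 + 31 + 30 + 31 + 30 + 31 + 31 + 30 + 31 + 30 + 31 + 31 + 28 + 31 + 30 + 14 = 467.

467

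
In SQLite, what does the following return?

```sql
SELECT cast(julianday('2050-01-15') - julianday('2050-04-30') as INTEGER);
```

16 days remain in January 2050 after the 15th (31 − 15).
February 2050: 28 days.
March 2050: 31 days.
Then 30 days into April 2050.
Total: 16 + 28 + 31 + 30 = 105.
The subtraction is earlier − later, so the result is −105 → -105.

-105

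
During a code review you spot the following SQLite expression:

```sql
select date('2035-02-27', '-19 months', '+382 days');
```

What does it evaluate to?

2034-08-13

Adding -19 months to 2035-02-27 gives 2033-07-27.
Applying '+382 days' to 2033-07-27: counting 382 days forward gives 2034-08-13.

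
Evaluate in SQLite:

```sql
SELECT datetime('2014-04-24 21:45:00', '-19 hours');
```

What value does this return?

2014-04-24 02:45:00

-19 hours from 2014-04-24 21:45:00 is 2014-04-24 02:45:00.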